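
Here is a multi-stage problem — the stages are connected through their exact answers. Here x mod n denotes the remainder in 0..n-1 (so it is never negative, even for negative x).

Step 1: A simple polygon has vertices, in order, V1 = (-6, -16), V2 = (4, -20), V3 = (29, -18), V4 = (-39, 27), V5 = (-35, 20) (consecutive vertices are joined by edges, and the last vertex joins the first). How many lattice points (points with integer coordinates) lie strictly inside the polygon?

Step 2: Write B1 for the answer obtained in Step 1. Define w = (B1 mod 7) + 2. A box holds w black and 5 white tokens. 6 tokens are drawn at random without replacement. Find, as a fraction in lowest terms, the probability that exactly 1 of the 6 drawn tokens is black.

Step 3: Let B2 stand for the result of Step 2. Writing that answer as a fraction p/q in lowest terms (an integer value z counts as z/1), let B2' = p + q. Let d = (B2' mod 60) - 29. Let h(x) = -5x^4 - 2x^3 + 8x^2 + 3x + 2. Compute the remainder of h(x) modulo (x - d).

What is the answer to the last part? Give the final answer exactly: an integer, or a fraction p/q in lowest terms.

Step 1: cross terms: (-6*-20 - 4*-16)=184, (4*-18 - 29*-20)=508, (29*27 - -39*-18)=81, (-39*20 - -35*27)=165, (-35*-16 - -6*20)=680; twice the area = |1618| = 1618; area = 809; boundary points = 2 + 1 + 1 + 1 + 1 = 6; strictly interior points = area - boundary/2 + 1 = 807; answer 807
Step 2: B1 = 807; w = 4; total draws C(9,6) = 84; favorable C(4,1)*C(5,5) = 4; P = 1/21; answer 1/21
Step 3: B2 = 1/21; threaded value p + q = 22; d = -7; remainder = value at the root: -5*(-7)^4 - 2*(-7)^3 + 8*(-7)^2 + 3*(-7)^1 + 2 = (-12005) + (686) + (392) + (-21) + (2) = -10946; answer -10946

-10946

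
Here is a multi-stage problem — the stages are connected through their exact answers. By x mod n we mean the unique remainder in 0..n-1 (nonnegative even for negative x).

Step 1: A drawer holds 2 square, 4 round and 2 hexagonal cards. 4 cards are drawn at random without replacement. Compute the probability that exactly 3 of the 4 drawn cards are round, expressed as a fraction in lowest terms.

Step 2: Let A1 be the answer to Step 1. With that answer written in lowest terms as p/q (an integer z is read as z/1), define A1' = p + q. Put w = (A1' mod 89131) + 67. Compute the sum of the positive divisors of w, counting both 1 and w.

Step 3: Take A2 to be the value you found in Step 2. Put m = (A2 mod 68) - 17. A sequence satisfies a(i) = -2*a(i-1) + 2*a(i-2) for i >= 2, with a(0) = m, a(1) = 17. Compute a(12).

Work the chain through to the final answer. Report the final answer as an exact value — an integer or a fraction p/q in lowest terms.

Step 1: total draws C(8,4) = 70; favorable C(4,3)*C(4,1) = 16; P = 8/35; answer 8/35
Step 2: A1 = 8/35; threaded value p + q = 43; w = 110; 110 = 2 * 5 * 11; sigma = (1 + 2) * (1 + 5) * (1 + 11) = 3 * 6 * 12 = 216; answer 216
Step 3: A2 = 216; m = -5; a(2) = -2*(17) + 2*(-5) = -44; iterating: a(2)=-44, a(3)=122, a(4)=-332, a(5)=908, a(6)=-2480, a(7)=6776, a(8)=-18512, a(9)=50576, a(10)=-138176, a(11)=377504, a(12)=-1031360; answer -1031360

-1031360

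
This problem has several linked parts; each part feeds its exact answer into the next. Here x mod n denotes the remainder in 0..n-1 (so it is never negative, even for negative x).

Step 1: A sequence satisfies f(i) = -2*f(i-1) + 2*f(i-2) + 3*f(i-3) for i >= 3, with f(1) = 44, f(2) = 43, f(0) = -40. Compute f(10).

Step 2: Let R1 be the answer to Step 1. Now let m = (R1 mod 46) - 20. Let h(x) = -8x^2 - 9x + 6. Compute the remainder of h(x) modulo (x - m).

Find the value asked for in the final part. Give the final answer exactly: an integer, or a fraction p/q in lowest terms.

-1038

Step 1: f(3) = -2*(43) + 2*(44) + 3*(-40) = -118; iterating: f(3)=-118, f(4)=454, f(5)=-1015, f(6)=2584, f(7)=-5836, f(8)=13795, f(9)=-31510, f(10)=73102; answer 73102
Step 2: R1 = 73102; m = -12; remainder = value at the root: -8*(-12)^2 - 9*(-12)^1 + 6 = (-1152) + (108) + (6) = -1038; answer -1038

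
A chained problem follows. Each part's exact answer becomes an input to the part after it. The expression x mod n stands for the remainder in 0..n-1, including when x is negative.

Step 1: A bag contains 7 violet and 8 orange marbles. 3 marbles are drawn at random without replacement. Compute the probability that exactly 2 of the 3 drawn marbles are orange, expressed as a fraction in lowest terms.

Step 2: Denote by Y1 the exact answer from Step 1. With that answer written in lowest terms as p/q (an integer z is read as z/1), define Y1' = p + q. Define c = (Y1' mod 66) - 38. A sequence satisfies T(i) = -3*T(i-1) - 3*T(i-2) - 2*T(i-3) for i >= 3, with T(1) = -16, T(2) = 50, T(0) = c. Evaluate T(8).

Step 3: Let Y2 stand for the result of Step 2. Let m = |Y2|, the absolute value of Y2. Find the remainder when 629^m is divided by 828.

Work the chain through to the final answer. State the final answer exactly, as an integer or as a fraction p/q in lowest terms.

685

Step 1: total draws C(15,3) = 455; favorable C(8,2)*C(7,1) = 196; P = 28/65; answer 28/65
Step 2: Y1 = 28/65; threaded value p + q = 93; c = -11; T(3) = -3*(50) - 3*(-16) - 2*(-11) = -80; iterating: T(3)=-80, T(4)=122, T(5)=-226, T(6)=472, T(7)=-982, T(8)=1982; answer 1982
Step 3: Y2 = 1982; m = 1982; squarings mod 828: 629^1=629, 629^2=685, 629^4=577, 629^8=73, 629^16=361, 629^32=325, 629^64=469, 629^128=541, 629^256=397, 629^512=289, 629^1024=721; 629^1982 = 629^2 * 629^4 * 629^8 * 629^16 * 629^32 * 629^128 * 629^256 * 629^512 * 629^1024 = 685 (mod 828); answer 685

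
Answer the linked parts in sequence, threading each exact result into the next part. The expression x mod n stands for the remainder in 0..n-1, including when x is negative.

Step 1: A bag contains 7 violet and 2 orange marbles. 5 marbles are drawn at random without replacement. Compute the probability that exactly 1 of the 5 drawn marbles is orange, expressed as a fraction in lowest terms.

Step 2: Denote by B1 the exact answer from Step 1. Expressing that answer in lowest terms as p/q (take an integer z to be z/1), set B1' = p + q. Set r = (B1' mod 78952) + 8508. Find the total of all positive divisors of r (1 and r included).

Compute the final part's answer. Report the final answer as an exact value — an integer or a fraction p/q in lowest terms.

Step 1: total draws C(9,5) = 126; favorable C(2,1)*C(7,4) = 70; P = 5/9; answer 5/9
Step 2: B1 = 5/9; threaded value p + q = 14; r = 8522; 8522 = 2 * 4261; sigma = (1 + 2) * (1 + 4261) = 3 * 4262 = 12786; answer 12786

12786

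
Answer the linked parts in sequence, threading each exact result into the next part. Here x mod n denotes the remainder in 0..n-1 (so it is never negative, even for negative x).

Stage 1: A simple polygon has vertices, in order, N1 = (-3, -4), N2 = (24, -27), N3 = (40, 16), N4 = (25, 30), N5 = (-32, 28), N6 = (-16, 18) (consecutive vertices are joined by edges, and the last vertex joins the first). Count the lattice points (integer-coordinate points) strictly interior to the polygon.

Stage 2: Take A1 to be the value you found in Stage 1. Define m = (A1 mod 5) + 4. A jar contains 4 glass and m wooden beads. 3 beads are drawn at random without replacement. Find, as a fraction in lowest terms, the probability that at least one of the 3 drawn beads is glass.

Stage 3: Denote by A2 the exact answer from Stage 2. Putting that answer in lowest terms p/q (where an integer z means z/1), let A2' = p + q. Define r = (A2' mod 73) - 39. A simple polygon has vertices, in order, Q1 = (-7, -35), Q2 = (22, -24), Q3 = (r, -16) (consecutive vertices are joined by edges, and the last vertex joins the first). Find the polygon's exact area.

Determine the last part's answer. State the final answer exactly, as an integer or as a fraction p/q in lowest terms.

127

Stage 1: cross terms: (-3*-27 - 24*-4)=177, (24*16 - 40*-27)=1464, (40*30 - 25*16)=800, (25*28 - -32*30)=1660, (-32*18 - -16*28)=-128, (-16*-4 - -3*18)=118; twice the area = |4091| = 4091; area = 4091/2; boundary points = 1 + 1 + 1 + 1 + 2 + 1 = 7; strictly interior points = area - boundary/2 + 1 = 2043; answer 2043
Stage 2: A1 = 2043; m = 7; total draws C(11,3) = 165; complement C(7,3) = 35; favorable 165 - 35 = 130; P = 26/33; answer 26/33
Stage 3: A2 = 26/33; threaded value p + q = 59; r = 20; cross terms: (-7*-24 - 22*-35)=938, (22*-16 - 20*-24)=128, (20*-35 - -7*-16)=-812; twice the area = |254| = 254; area = 127; answer 127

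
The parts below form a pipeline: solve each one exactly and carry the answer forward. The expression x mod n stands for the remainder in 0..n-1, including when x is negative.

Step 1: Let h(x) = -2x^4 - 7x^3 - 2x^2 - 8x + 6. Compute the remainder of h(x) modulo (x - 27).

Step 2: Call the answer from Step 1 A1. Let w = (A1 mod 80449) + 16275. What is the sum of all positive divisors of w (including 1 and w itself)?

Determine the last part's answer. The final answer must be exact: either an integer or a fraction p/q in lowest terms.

28272

Step 1: remainder = value at the root: -2*(27)^4 - 7*(27)^3 - 2*(27)^2 - 8*(27)^1 + 6 = (-1062882) + (-137781) + (-1458) + (-216) + (6) = -1202331; answer -1202331
Step 2: A1 = -1202331; w = 20679; 20679 = 3 * 61 * 113; sigma = (1 + 3) * (1 + 61) * (1 + 113) = 4 * 62 * 114 = 28272; answer 28272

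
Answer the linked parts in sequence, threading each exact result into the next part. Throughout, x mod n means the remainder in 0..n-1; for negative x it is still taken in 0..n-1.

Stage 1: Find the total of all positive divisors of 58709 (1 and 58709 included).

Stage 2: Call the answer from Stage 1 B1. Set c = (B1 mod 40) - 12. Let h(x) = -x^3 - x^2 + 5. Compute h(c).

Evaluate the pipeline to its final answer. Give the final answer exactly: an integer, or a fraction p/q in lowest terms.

Stage 1: 58709 = 7 * 8387; sigma = (1 + 7) * (1 + 8387) = 8 * 8388 = 67104; answer 67104
Stage 2: B1 = 67104; c = 12; -1*(12)^3 - 1*(12)^2 + 5 = (-1728) + (-144) + (5) = -1867; answer -1867

-1867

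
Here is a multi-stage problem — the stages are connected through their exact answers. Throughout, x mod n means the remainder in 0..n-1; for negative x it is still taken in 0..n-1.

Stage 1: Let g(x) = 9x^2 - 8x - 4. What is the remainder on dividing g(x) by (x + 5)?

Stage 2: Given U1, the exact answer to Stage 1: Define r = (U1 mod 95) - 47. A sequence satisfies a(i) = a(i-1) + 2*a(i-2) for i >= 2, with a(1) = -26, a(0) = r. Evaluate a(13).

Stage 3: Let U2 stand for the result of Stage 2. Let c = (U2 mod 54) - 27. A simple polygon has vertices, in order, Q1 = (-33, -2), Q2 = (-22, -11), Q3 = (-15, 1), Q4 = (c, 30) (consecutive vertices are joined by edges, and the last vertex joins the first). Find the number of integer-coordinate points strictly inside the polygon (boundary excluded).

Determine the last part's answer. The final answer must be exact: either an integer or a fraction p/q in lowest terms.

Stage 1: remainder = value at the root: 9*(-5)^2 - 8*(-5)^1 - 4 = (225) + (40) + (-4) = 261; answer 261
Stage 2: U1 = 261; r = 24; a(2) = 1*(-26) + 2*(24) = 22; iterating: a(2)=22, a(3)=-30, a(4)=14, a(5)=-46, a(6)=-18, a(7)=-110, a(8)=-146, a(9)=-366, a(10)=-658, a(11)=-1390, a(12)=-2706, a(13)=-5486; answer -5486
Stage 3: U2 = -5486; c = -5; cross terms: (-33*-11 - -22*-2)=319, (-22*1 - -15*-11)=-187, (-15*30 - -5*1)=-445, (-5*-2 - -33*30)=1000; twice the area = |687| = 687; area = 687/2; boundary points = 1 + 1 + 1 + 4 = 7; strictly interior points = area - boundary/2 + 1 = 341; answer 341

341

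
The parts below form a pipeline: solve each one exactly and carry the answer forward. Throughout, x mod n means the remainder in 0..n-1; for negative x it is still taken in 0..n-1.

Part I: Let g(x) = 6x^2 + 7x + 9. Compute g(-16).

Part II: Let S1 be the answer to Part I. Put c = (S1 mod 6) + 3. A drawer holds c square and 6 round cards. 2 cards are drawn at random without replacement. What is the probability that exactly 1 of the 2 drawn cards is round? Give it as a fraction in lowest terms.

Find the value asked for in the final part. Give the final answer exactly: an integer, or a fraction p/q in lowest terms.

Part I: 6*(-16)^2 + 7*(-16)^1 + 9 = (1536) + (-112) + (9) = 1433; answer 1433
Part II: S1 = 1433; c = 8; total draws C(14,2) = 91; favorable C(6,1)*C(8,1) = 48; P = 48/91; answer 48/91

48/91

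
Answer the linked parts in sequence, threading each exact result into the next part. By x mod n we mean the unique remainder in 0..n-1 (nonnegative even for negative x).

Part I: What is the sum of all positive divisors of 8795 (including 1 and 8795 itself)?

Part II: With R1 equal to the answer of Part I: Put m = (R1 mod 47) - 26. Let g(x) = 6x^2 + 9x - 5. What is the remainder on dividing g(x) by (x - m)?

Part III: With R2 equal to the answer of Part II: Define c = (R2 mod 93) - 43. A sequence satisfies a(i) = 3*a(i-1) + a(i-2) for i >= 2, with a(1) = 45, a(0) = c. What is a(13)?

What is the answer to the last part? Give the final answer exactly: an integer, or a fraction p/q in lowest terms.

86271525

Part I: 8795 = 5 * 1759; sigma = (1 + 5) * (1 + 1759) = 6 * 1760 = 10560; answer 10560
Part II: R1 = 10560; m = 6; remainder = value at the root: 6*(6)^2 + 9*(6)^1 - 5 = (216) + (54) + (-5) = 265; answer 265
Part III: R2 = 265; c = 36; a(2) = 3*(45) + 1*(36) = 171; iterating: a(2)=171, a(3)=558, a(4)=1845, a(5)=6093, a(6)=20124, a(7)=66465, a(8)=219519, a(9)=725022, a(10)=2394585, a(11)=7908777, a(12)=26120916, a(13)=86271525; answer 86271525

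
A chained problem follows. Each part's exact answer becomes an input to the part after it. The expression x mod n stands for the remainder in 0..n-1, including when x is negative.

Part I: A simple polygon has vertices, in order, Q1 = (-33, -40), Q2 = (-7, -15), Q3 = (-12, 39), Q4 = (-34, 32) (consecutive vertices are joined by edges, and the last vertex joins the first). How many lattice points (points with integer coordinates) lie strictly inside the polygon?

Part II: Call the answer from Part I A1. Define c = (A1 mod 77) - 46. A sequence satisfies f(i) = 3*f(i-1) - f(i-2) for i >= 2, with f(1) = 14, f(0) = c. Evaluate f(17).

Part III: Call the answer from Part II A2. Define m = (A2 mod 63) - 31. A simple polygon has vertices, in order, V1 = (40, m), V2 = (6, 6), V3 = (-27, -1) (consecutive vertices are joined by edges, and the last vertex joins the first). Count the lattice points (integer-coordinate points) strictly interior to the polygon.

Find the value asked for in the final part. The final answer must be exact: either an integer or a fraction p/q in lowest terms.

Part I: cross terms: (-33*-15 - -7*-40)=215, (-7*39 - -12*-15)=-453, (-12*32 - -34*39)=942, (-34*-40 - -33*32)=2416; twice the area = |3120| = 3120; area = 1560; boundary points = 1 + 1 + 1 + 1 = 4; strictly interior points = area - boundary/2 + 1 = 1559; answer 1559
Part II: A1 = 1559; c = -27; f(2) = 3*(14) - 1*(-27) = 69; iterating: f(2)=69, f(3)=193, f(4)=510, f(5)=1337, f(6)=3501, f(7)=9166, f(8)=23997, f(9)=62825, f(10)=164478, f(11)=430609, f(12)=1127349, f(13)=2951438, f(14)=7726965, f(15)=20229457, f(16)=52961406, f(17)=138654761; answer 138654761
Part III: A2 = 138654761; m = -17; cross terms: (40*6 - 6*-17)=342, (6*-1 - -27*6)=156, (-27*-17 - 40*-1)=499; twice the area = |997| = 997; area = 997/2; boundary points = 1 + 1 + 1 = 3; strictly interior points = area - boundary/2 + 1 = 498; answer 498

498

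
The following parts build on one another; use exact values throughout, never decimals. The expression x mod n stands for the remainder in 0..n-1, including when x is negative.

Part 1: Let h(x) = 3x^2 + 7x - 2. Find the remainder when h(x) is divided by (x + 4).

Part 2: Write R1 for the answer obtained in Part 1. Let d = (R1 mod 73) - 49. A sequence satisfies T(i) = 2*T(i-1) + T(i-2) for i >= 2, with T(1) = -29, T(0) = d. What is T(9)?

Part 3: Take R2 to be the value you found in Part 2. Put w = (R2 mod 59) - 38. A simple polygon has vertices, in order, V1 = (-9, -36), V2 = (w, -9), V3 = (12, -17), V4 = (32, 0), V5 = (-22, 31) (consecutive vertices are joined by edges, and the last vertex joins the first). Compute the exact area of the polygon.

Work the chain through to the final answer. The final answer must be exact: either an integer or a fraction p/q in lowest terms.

Part 1: remainder = value at the root: 3*(-4)^2 + 7*(-4)^1 - 2 = (48) + (-28) + (-2) = 18; answer 18
Part 2: R1 = 18; d = -31; T(2) = 2*(-29) + 1*(-31) = -89; iterating: T(2)=-89, T(3)=-207, T(4)=-503, T(5)=-1213, T(6)=-2929, T(7)=-7071, T(8)=-17071, T(9)=-41213; answer -41213
Part 3: R2 = -41213; w = -10; cross terms: (-9*-9 - -10*-36)=-279, (-10*-17 - 12*-9)=278, (12*0 - 32*-17)=544, (32*31 - -22*0)=992, (-22*-36 - -9*31)=1071; twice the area = |2606| = 2606; area = 1303; answer 1303

1303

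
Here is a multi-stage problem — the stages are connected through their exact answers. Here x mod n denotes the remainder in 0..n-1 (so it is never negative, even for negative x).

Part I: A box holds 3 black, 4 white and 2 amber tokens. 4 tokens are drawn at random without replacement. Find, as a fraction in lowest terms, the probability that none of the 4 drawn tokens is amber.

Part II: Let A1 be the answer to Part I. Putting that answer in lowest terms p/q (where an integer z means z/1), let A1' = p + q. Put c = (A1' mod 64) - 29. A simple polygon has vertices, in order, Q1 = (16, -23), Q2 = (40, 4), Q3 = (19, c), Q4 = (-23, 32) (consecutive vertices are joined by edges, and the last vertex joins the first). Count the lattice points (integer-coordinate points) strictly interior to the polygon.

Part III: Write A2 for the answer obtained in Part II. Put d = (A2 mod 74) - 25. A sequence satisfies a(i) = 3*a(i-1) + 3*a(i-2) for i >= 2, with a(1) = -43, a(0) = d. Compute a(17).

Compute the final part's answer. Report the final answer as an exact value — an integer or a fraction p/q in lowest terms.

Part I: total draws C(9,4) = 126; favorable C(7,4) = 35; P = 5/18; answer 5/18
Part II: A1 = 5/18; threaded value p + q = 23; c = -6; cross terms: (16*4 - 40*-23)=984, (40*-6 - 19*4)=-316, (19*32 - -23*-6)=470, (-23*-23 - 16*32)=17; twice the area = |1155| = 1155; area = 1155/2; boundary points = 3 + 1 + 2 + 1 = 7; strictly interior points = area - boundary/2 + 1 = 575; answer 575
Part III: A2 = 575; d = 32; a(2) = 3*(-43) + 3*(32) = -33; iterating: a(2)=-33, a(3)=-228, a(4)=-783, a(5)=-3033, a(6)=-11448, a(7)=-43443, a(8)=-164673, a(9)=-624348, a(10)=-2367063, a(11)=-8974233, a(12)=-34023888, a(13)=-128994363, a(14)=-489054753, a(15)=-1854147348, a(16)=-7029606303, a(17)=-26651260953; answer -26651260953

-26651260953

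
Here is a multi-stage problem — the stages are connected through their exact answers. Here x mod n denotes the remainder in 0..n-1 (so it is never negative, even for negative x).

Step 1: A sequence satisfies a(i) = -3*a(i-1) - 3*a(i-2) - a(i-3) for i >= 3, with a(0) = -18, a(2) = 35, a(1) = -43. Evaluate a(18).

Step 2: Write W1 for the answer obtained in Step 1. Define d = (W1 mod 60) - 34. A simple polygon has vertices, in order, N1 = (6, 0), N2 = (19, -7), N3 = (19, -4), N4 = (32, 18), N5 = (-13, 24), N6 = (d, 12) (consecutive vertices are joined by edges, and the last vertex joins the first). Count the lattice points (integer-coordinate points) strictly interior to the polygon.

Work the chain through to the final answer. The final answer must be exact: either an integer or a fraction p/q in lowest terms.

Step 1: a(3) = -3*(35) - 3*(-43) - 1*(-18) = 42; iterating: a(3)=42, a(4)=-188, a(5)=403, a(6)=-687, a(7)=1040, a(8)=-1462, a(9)=1953, a(10)=-2513, a(11)=3142, a(12)=-3840, a(13)=4607, a(14)=-5443, a(15)=6348, a(16)=-7322, a(17)=8365, a(18)=-9477; answer -9477
Step 2: W1 = -9477; d = -31; cross terms: (6*-7 - 19*0)=-42, (19*-4 - 19*-7)=57, (19*18 - 32*-4)=470, (32*24 - -13*18)=1002, (-13*12 - -31*24)=588, (-31*0 - 6*12)=-72; twice the area = |2003| = 2003; area = 2003/2; boundary points = 1 + 3 + 1 + 3 + 6 + 1 = 15; strictly interior points = area - boundary/2 + 1 = 995; answer 995

995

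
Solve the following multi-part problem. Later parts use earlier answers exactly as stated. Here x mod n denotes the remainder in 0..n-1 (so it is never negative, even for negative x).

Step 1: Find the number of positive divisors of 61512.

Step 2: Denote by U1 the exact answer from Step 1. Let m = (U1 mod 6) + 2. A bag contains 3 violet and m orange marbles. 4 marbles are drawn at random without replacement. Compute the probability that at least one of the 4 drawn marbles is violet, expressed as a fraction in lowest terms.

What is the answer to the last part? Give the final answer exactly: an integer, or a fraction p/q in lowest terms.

34/35

Step 1: 61512 = 2^3 * 3 * 11 * 233; number of divisors = (3+1) * (1+1) * (1+1) * (1+1) = 32; answer 32
Step 2: U1 = 32; m = 4; total draws C(7,4) = 35; complement C(4,4) = 1; favorable 35 - 1 = 34; P = 34/35; answer 34/35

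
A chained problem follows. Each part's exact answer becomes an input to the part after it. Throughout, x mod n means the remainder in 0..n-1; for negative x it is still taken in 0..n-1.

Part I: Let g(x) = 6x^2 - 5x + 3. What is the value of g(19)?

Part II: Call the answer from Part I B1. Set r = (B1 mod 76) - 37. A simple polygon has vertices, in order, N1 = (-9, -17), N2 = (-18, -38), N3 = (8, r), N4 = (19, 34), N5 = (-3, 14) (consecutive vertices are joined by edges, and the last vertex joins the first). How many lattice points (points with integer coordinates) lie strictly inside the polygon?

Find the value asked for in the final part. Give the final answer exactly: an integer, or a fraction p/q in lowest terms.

853

Part I: 6*(19)^2 - 5*(19)^1 + 3 = (2166) + (-95) + (3) = 2074; answer 2074
Part II: B1 = 2074; r = -15; cross terms: (-9*-38 - -18*-17)=36, (-18*-15 - 8*-38)=574, (8*34 - 19*-15)=557, (19*14 - -3*34)=368, (-3*-17 - -9*14)=177; twice the area = |1712| = 1712; area = 856; boundary points = 3 + 1 + 1 + 2 + 1 = 8; strictly interior points = area - boundary/2 + 1 = 853; answer 853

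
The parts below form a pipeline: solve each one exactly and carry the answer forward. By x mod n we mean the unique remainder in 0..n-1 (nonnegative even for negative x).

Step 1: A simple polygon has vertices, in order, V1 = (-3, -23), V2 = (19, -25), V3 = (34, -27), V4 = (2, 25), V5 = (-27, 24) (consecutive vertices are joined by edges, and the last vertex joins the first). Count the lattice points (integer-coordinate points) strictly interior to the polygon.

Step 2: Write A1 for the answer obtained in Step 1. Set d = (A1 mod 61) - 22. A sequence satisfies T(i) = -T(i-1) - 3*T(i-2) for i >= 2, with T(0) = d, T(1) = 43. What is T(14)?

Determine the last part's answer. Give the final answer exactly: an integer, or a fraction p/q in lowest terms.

107495

Step 1: cross terms: (-3*-25 - 19*-23)=512, (19*-27 - 34*-25)=337, (34*25 - 2*-27)=904, (2*24 - -27*25)=723, (-27*-23 - -3*24)=693; twice the area = |3169| = 3169; area = 3169/2; boundary points = 2 + 1 + 4 + 1 + 1 = 9; strictly interior points = area - boundary/2 + 1 = 1581; answer 1581
Step 2: A1 = 1581; d = 34; T(2) = -1*(43) - 3*(34) = -145; iterating: T(2)=-145, T(3)=16, T(4)=419, T(5)=-467, T(6)=-790, T(7)=2191, T(8)=179, T(9)=-6752, T(10)=6215, T(11)=14041, T(12)=-32686, T(13)=-9437, T(14)=107495; answer 107495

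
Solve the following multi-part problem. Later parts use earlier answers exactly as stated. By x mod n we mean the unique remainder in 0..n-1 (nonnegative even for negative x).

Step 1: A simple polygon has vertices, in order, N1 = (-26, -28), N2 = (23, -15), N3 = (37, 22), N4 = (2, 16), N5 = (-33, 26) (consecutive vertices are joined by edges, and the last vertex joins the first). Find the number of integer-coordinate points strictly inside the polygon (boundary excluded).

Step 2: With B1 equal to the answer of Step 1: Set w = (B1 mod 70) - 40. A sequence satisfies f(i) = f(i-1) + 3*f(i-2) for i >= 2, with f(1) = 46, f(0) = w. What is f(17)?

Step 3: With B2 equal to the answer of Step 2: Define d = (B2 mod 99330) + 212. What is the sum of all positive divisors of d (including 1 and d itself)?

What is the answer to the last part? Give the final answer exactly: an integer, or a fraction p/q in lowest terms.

Step 1: cross terms: (-26*-15 - 23*-28)=1034, (23*22 - 37*-15)=1061, (37*16 - 2*22)=548, (2*26 - -33*16)=580, (-33*-28 - -26*26)=1600; twice the area = |4823| = 4823; area = 4823/2; boundary points = 1 + 1 + 1 + 5 + 1 = 9; strictly interior points = area - boundary/2 + 1 = 2408; answer 2408
Step 2: B1 = 2408; w = -12; f(2) = 1*(46) + 3*(-12) = 10; iterating: f(2)=10, f(3)=148, f(4)=178, f(5)=622, f(6)=1156, f(7)=3022, f(8)=6490, f(9)=15556, f(10)=35026, f(11)=81694, f(12)=186772, f(13)=431854, f(14)=992170, f(15)=2287732, f(16)=5264242, f(17)=12127438; answer 12127438
Step 3: B2 = 12127438; d = 9390; 9390 = 2 * 3 * 5 * 313; sigma = (1 + 2) * (1 + 3) * (1 + 5) * (1 + 313) = 3 * 4 * 6 * 314 = 22608; answer 22608

22608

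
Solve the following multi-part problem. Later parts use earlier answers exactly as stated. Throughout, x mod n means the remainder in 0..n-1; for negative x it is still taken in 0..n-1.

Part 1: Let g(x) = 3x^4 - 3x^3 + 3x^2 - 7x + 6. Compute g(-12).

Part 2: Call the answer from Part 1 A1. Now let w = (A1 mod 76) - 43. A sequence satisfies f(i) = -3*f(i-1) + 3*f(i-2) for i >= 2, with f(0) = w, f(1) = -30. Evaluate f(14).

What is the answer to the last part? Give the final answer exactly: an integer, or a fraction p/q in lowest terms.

Part 1: 3*(-12)^4 - 3*(-12)^3 + 3*(-12)^2 - 7*(-12)^1 + 6 = (62208) + (5184) + (432) + (84) + (6) = 67914; answer 67914
Part 2: A1 = 67914; w = 3; f(2) = -3*(-30) + 3*(3) = 99; iterating: f(2)=99, f(3)=-387, f(4)=1458, f(5)=-5535, f(6)=20979, f(7)=-79542, f(8)=301563, f(9)=-1143315, f(10)=4334634, f(11)=-16433847, f(12)=62305443, f(13)=-236217870, f(14)=895569939; answer 895569939

895569939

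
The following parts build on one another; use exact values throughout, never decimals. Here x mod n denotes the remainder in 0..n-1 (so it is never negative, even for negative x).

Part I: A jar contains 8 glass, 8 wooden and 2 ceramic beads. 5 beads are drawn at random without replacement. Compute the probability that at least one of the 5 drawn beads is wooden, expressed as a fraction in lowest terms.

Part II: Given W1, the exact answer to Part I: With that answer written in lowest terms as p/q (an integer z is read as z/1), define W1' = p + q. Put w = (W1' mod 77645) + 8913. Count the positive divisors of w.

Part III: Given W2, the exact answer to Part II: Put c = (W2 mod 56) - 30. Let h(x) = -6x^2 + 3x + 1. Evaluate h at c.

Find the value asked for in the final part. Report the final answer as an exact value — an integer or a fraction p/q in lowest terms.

Part I: total draws C(18,5) = 8568; complement C(10,5) = 252; favorable 8568 - 252 = 8316; P = 33/34; answer 33/34
Part II: W1 = 33/34; threaded value p + q = 67; w = 8980; 8980 = 2^2 * 5 * 449; number of divisors = (2+1) * (1+1) * (1+1) = 12; answer 12
Part III: W2 = 12; c = -18; -6*(-18)^2 + 3*(-18)^1 + 1 = (-1944) + (-54) + (1) = -1997; answer -1997

-1997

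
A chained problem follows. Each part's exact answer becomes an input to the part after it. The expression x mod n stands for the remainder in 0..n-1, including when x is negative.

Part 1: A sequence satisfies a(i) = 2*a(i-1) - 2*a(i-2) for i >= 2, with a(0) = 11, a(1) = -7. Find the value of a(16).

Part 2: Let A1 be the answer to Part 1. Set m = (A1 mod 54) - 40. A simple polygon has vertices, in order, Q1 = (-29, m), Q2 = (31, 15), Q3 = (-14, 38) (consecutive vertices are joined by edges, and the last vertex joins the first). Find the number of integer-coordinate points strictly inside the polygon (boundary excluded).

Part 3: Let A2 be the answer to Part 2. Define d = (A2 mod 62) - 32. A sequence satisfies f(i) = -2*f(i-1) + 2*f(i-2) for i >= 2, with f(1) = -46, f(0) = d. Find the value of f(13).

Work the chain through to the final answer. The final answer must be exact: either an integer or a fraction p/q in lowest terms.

-3977344

Part 1: a(2) = 2*(-7) - 2*(11) = -36; iterating: a(2)=-36, a(3)=-58, a(4)=-44, a(5)=28, a(6)=144, a(7)=232, a(8)=176, a(9)=-112, a(10)=-576, a(11)=-928, a(12)=-704, a(13)=448, a(14)=2304, a(15)=3712, a(16)=2816; answer 2816
Part 2: A1 = 2816; m = -32; cross terms: (-29*15 - 31*-32)=557, (31*38 - -14*15)=1388, (-14*-32 - -29*38)=1550; twice the area = |3495| = 3495; area = 3495/2; boundary points = 1 + 1 + 5 = 7; strictly interior points = area - boundary/2 + 1 = 1745; answer 1745
Part 3: A2 = 1745; d = -23; f(2) = -2*(-46) + 2*(-23) = 46; iterating: f(2)=46, f(3)=-184, f(4)=460, f(5)=-1288, f(6)=3496, f(7)=-9568, f(8)=26128, f(9)=-71392, f(10)=195040, f(11)=-532864, f(12)=1455808, f(13)=-3977344; answer -3977344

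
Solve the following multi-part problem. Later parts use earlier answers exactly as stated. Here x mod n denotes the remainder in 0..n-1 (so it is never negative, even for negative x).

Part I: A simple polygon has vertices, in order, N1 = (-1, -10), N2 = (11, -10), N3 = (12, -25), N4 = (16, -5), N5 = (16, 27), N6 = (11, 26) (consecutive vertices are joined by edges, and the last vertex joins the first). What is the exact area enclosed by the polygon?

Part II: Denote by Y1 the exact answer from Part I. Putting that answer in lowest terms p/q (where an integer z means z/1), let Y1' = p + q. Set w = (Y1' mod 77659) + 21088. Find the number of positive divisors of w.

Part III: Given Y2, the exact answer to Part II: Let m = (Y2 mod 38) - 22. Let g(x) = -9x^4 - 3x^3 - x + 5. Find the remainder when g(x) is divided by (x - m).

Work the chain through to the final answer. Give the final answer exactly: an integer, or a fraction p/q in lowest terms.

-337493

Part I: cross terms: (-1*-10 - 11*-10)=120, (11*-25 - 12*-10)=-155, (12*-5 - 16*-25)=340, (16*27 - 16*-5)=512, (16*26 - 11*27)=119, (11*-10 - -1*26)=-84; twice the area = |852| = 852; area = 426; answer 426
Part II: Y1 = 426; threaded value p + q = 427; w = 21515; 21515 = 5 * 13 * 331; number of divisors = (1+1) * (1+1) * (1+1) = 8; answer 8
Part III: Y2 = 8; m = -14; remainder = value at the root: -9*(-14)^4 - 3*(-14)^3 - 1*(-14)^1 + 5 = (-345744) + (8232) + (14) + (5) = -337493; answer -337493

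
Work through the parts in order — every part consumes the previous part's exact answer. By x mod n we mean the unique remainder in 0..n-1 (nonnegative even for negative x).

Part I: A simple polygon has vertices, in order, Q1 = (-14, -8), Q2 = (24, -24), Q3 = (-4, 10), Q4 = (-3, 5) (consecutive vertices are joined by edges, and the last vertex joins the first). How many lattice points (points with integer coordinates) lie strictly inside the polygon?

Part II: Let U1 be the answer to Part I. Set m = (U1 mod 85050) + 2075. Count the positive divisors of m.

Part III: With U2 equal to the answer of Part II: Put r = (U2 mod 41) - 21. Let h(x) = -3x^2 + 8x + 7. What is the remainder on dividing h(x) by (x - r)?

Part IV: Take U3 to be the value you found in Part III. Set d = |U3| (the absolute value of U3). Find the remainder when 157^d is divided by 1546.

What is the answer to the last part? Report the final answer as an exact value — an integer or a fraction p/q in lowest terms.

Part I: cross terms: (-14*-24 - 24*-8)=528, (24*10 - -4*-24)=144, (-4*5 - -3*10)=10, (-3*-8 - -14*5)=94; twice the area = |776| = 776; area = 388; boundary points = 2 + 2 + 1 + 1 = 6; strictly interior points = area - boundary/2 + 1 = 386; answer 386
Part II: U1 = 386; m = 2461; 2461 = 23 * 107; number of divisors = (1+1) * (1+1) = 4; answer 4
Part III: U2 = 4; r = -17; remainder = value at the root: -3*(-17)^2 + 8*(-17)^1 + 7 = (-867) + (-136) + (7) = -996; answer -996
Part IV: U3 = -996; d = 996; squarings mod 1546: 157^1=157, 157^2=1459, 157^4=1385, 157^8=1185, 157^16=457, 157^32=139, 157^64=769, 157^128=789, 157^256=1029, 157^512=1377; 157^996 = 157^4 * 157^32 * 157^64 * 157^128 * 157^256 * 157^512 = 1153 (mod 1546); answer 1153

1153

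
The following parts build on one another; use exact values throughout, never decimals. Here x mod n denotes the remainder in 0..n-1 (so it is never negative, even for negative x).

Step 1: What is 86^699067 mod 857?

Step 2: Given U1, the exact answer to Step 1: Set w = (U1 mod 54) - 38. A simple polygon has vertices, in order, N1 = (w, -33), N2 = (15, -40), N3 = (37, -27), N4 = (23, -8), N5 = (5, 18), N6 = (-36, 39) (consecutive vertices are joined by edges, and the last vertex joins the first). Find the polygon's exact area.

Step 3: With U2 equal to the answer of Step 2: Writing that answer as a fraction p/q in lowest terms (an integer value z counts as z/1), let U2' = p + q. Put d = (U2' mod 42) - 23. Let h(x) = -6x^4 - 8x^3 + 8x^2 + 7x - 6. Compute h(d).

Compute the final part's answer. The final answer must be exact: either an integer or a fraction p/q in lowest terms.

-930

Step 1: squarings mod 857: 86^1=86, 86^2=540, 86^4=220, 86^8=408, 86^16=206, 86^32=443, 86^64=853, 86^128=16, 86^256=256, 86^512=404, 86^1024=386, 86^2048=735, 86^4096=315, 86^8192=670, 86^16384=689, 86^32768=800, 86^65536=678, 86^131072=332, 86^262144=528, 86^524288=259; 86^699067 = 86^1 * 86^2 * 86^8 * 86^16 * 86^32 * 86^128 * 86^512 * 86^2048 * 86^8192 * 86^32768 * 86^131072 * 86^524288 = 417 (mod 857); answer 417
Step 2: U1 = 417; w = 1; cross terms: (1*-40 - 15*-33)=455, (15*-27 - 37*-40)=1075, (37*-8 - 23*-27)=325, (23*18 - 5*-8)=454, (5*39 - -36*18)=843, (-36*-33 - 1*39)=1149; twice the area = |4301| = 4301; area = 4301/2; answer 4301/2
Step 3: U2 = 4301/2; threaded value p + q = 4303; d = -4; -6*(-4)^4 - 8*(-4)^3 + 8*(-4)^2 + 7*(-4)^1 - 6 = (-1536) + (512) + (128) + (-28) + (-6) = -930; answer -930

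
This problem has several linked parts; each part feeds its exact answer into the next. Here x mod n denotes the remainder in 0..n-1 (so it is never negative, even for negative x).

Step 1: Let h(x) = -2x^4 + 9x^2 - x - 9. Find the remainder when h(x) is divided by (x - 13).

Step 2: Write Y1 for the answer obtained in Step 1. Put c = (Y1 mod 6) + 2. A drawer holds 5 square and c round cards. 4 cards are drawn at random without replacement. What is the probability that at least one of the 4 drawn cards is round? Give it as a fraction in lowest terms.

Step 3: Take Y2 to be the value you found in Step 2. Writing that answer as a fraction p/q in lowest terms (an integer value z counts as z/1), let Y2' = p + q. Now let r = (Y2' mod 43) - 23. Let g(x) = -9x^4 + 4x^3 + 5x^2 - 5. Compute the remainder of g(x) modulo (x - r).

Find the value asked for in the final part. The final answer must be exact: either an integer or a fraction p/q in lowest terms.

Step 1: remainder = value at the root: -2*(13)^4 + 9*(13)^2 - 1*(13)^1 - 9 = (-57122) + (1521) + (-13) + (-9) = -55623; answer -55623
Step 2: Y1 = -55623; c = 5; total draws C(10,4) = 210; complement C(5,4) = 5; favorable 210 - 5 = 205; P = 41/42; answer 41/42
Step 3: Y2 = 41/42; threaded value p + q = 83; r = 17; remainder = value at the root: -9*(17)^4 + 4*(17)^3 + 5*(17)^2 - 5 = (-751689) + (19652) + (1445) + (-5) = -730597; answer -730597

-730597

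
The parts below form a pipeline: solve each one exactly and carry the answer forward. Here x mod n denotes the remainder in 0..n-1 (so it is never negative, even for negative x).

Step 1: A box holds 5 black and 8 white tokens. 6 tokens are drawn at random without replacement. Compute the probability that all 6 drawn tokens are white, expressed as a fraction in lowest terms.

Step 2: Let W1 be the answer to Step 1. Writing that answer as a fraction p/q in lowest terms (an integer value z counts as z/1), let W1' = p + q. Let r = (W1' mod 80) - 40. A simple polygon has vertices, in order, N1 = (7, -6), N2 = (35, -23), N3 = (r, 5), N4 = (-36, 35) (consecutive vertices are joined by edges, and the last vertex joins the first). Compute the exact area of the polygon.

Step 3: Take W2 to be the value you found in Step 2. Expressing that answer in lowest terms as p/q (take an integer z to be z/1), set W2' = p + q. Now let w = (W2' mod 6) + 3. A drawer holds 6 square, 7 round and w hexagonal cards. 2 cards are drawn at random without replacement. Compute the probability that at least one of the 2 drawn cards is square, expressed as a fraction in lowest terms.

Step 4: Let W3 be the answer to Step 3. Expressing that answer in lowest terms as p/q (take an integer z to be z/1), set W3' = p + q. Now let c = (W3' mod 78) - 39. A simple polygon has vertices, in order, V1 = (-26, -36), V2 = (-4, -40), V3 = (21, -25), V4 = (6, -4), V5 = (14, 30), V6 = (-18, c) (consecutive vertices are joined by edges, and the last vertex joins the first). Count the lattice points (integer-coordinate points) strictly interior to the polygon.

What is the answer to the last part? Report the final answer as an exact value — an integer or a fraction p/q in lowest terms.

2093

Step 1: total draws C(13,6) = 1716; favorable C(8,6) = 28; P = 7/429; answer 7/429
Step 2: W1 = 7/429; threaded value p + q = 436; r = -4; cross terms: (7*-23 - 35*-6)=49, (35*5 - -4*-23)=83, (-4*35 - -36*5)=40, (-36*-6 - 7*35)=-29; twice the area = |143| = 143; area = 143/2; answer 143/2
Step 3: W2 = 143/2; threaded value p + q = 145; w = 4; total draws C(17,2) = 136; complement C(11,2) = 55; favorable 136 - 55 = 81; P = 81/136; answer 81/136
Step 4: W3 = 81/136; threaded value p + q = 217; c = 22; cross terms: (-26*-40 - -4*-36)=896, (-4*-25 - 21*-40)=940, (21*-4 - 6*-25)=66, (6*30 - 14*-4)=236, (14*22 - -18*30)=848, (-18*-36 - -26*22)=1220; twice the area = |4206| = 4206; area = 2103; boundary points = 2 + 5 + 3 + 2 + 8 + 2 = 22; strictly interior points = area - boundary/2 + 1 = 2093; answer 2093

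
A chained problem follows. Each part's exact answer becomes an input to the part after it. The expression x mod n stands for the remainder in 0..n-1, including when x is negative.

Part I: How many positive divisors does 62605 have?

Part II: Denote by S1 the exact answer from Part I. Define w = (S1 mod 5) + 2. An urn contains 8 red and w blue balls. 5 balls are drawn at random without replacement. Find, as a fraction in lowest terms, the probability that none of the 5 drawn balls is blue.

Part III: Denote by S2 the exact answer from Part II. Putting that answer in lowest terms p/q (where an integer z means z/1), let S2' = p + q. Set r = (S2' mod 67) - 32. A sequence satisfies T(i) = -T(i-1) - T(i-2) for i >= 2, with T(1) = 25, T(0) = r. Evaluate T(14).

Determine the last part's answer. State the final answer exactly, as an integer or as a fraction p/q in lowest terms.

4

Part I: 62605 = 5 * 19 * 659; number of divisors = (1+1) * (1+1) * (1+1) = 8; answer 8
Part II: S1 = 8; w = 5; total draws C(13,5) = 1287; favorable C(8,5) = 56; P = 56/1287; answer 56/1287
Part III: S2 = 56/1287; threaded value p + q = 1343; r = -29; T(2) = -1*(25) - 1*(-29) = 4; iterating: T(2)=4, T(3)=-29, T(4)=25, T(5)=4, T(6)=-29, T(7)=25, T(8)=4, T(9)=-29, T(10)=25, T(11)=4, T(12)=-29, T(13)=25, T(14)=4; answer 4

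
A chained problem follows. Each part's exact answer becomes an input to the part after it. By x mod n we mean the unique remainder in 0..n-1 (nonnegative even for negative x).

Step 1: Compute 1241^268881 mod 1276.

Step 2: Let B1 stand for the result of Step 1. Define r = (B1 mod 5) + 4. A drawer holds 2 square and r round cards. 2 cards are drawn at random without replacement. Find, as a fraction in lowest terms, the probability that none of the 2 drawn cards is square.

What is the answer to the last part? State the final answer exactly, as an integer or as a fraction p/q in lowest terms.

15/28

Step 1: squarings mod 1276: 1241^1=1241, 1241^2=1225, 1241^4=49, 1241^8=1125, 1241^16=1109, 1241^32=1093, 1241^64=313, 1241^128=993, 1241^256=977, 1241^512=81, 1241^1024=181, 1241^2048=861, 1241^4096=1241, 1241^8192=1225, 1241^16384=49, 1241^32768=1125, 1241^65536=1109, 1241^131072=1093, 1241^262144=313; 1241^268881 = 1241^1 * 1241^16 * 1241^64 * 1241^512 * 1241^2048 * 1241^4096 * 1241^262144 = 977 (mod 1276); answer 977
Step 2: B1 = 977; r = 6; total draws C(8,2) = 28; favorable C(6,2) = 15; P = 15/28; answer 15/28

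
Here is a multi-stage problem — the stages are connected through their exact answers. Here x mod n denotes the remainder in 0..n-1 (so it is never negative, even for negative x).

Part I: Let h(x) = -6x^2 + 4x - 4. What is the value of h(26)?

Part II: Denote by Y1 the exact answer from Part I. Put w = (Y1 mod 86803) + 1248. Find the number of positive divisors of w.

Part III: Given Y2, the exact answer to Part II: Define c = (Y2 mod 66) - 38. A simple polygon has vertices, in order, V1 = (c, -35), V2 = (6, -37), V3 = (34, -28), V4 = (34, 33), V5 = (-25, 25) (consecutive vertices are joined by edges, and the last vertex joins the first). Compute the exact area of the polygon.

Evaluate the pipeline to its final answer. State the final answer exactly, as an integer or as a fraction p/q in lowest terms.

Part I: -6*(26)^2 + 4*(26)^1 - 4 = (-4056) + (104) + (-4) = -3956; answer -3956
Part II: Y1 = -3956; w = 84095; 84095 = 5 * 11^2 * 139; number of divisors = (1+1) * (2+1) * (1+1) = 12; answer 12
Part III: Y2 = 12; c = -26; cross terms: (-26*-37 - 6*-35)=1172, (6*-28 - 34*-37)=1090, (34*33 - 34*-28)=2074, (34*25 - -25*33)=1675, (-25*-35 - -26*25)=1525; twice the area = |7536| = 7536; area = 3768; answer 3768

3768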